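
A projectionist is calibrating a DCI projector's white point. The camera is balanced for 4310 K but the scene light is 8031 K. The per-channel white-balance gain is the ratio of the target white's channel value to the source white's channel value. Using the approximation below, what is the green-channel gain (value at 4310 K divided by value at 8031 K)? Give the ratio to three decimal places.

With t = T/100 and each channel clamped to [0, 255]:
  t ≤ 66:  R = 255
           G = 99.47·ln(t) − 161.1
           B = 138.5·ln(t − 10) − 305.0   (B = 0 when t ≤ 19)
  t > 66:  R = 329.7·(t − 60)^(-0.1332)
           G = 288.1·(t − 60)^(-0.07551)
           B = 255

0.929

At 8031 K (t = 80.31):
  G = 288.1·(80.31 − 60)^(-0.07551) = 288.1·20.31^(-0.07551) = 288.1·0.79663 = 229.508.
At 4310 K (t = 43.1):
  G = 99.47·ln 43.1 − 161.1 = 99.47·3.7635 − 161.1 = 213.258.
Gain = 213.258 / 229.508 = 0.9292 → 0.929.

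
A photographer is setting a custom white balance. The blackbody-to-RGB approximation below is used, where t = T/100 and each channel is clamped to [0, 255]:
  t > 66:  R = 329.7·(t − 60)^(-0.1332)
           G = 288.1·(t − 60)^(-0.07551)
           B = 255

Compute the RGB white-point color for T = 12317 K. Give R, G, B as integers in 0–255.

R=190, G=211, B=255

t = 12317/100 = 123.17; the t > 66 branch applies.
R = 329.7·(123.17 − 60)^(-0.1332) = 329.7·63.17^(-0.1332) = 329.7·0.57567 = 189.798.
G = 288.1·(123.17 − 60)^(-0.07551) = 288.1·63.17^(-0.07551) = 288.1·0.73121 = 210.662.
B = 255 by definition for t > 66.
Rounded: (190, 211, 255).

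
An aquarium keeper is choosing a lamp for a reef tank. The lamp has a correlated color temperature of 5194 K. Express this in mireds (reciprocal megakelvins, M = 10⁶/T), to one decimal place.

M = 10⁶ / 5194 = 192.530 → 192.5 mireds.

192.5 mireds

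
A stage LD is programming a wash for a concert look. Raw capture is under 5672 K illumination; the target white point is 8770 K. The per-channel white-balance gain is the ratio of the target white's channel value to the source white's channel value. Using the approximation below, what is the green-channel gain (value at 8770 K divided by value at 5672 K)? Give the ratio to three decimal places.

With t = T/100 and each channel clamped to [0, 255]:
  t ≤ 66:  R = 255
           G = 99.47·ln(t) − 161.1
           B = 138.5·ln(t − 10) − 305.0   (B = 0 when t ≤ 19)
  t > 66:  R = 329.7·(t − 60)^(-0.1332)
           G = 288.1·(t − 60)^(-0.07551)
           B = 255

At 5672 K (t = 56.72):
  G = 99.47·ln 56.72 − 161.1 = 99.47·4.0381 − 161.1 = 240.572.
At 8770 K (t = 87.7):
  G = 288.1·(87.7 − 60)^(-0.07551) = 288.1·27.7^(-0.07551) = 288.1·0.77818 = 224.193.
Gain = 224.193 / 240.572 = 0.9319 → 0.932.

0.932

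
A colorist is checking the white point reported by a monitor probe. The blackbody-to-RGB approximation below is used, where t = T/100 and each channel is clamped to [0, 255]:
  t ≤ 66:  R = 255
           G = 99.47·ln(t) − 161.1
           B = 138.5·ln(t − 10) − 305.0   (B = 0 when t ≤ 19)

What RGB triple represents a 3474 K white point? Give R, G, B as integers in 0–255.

R=255, G=192, B=139

t = 3474/100 = 34.74; the t ≤ 66 branch applies.
R = 255 by definition for t ≤ 66.
G = 99.47·ln 34.74 − 161.1 = 99.47·3.5479 − 161.1 = 191.809.
B = 138.5·ln(34.74 − 10) − 305.0 = 138.5·ln 24.74 − 305.0 = 138.5·3.2084 − 305.0 = 139.366.
Rounded: (255, 192, 139).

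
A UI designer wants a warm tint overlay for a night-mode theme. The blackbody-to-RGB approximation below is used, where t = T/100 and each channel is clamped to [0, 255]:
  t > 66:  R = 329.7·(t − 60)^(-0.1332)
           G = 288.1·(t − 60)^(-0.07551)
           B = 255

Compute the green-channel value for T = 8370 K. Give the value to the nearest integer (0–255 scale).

t = 8370/100 = 83.7; the t > 66 branch applies.
G = 288.1·(83.7 − 60)^(-0.07551) = 288.1·23.7^(-0.07551) = 288.1·0.78740 = 226.849.
Rounded: 227.

227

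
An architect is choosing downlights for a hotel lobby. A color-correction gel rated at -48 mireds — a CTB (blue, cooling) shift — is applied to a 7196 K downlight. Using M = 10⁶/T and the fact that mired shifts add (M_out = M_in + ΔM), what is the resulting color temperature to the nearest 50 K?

M_in = 10⁶/7196 = 138.97 mireds.
M_out = 138.97 + (-48) = 90.97 mireds.
T_out = 10⁶/90.97 = 10993.1 K → 11000 K.

11000 K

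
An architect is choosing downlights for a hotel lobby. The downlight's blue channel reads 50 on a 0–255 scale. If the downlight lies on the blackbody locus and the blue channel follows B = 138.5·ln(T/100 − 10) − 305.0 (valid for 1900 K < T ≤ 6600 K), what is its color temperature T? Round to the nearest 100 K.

ln(t − 10) = (50 + 305.0) / 138.5 = 2.5632.
t − 10 = e^2.5632 = 12.977, so t = 22.977.
T = 100·t = 2298 K → 2300 K to the nearest 100 K.

2300 K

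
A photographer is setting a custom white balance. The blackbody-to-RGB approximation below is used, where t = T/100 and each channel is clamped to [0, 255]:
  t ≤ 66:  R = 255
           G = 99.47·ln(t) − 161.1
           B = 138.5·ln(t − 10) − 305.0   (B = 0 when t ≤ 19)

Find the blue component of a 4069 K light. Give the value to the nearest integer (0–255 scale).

t = 4069/100 = 40.69; the t ≤ 66 branch applies.
B = 138.5·ln(40.69 − 10) − 305.0 = 138.5·ln 30.69 − 305.0 = 138.5·3.4239 − 305.0 = 169.215.
Rounded: 169.

169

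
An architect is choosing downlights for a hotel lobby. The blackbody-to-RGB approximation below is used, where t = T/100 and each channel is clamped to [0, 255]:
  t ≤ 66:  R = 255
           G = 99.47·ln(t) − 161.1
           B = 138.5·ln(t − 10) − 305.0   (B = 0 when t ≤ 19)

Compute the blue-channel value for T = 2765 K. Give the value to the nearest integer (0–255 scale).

93

t = 2765/100 = 27.65; the t ≤ 66 branch applies.
B = 138.5·ln(27.65 − 10) − 305.0 = 138.5·ln 17.65 − 305.0 = 138.5·2.8707 − 305.0 = 92.597.
Rounded: 93.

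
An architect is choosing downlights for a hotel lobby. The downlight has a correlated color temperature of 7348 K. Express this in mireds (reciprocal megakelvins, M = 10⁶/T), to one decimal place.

M = 10⁶ / 7348 = 136.091 → 136.1 mireds.

136.1 mireds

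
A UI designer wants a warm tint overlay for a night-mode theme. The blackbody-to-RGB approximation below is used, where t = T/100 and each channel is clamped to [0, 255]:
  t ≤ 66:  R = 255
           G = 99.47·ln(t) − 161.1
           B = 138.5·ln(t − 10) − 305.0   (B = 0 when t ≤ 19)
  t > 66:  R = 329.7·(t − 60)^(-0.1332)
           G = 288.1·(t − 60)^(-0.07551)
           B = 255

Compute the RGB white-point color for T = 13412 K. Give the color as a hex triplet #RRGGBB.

t = 13412/100 = 134.12; the t > 66 branch applies.
R = 329.7·(134.12 − 60)^(-0.1332) = 329.7·74.12^(-0.1332) = 329.7·0.56354 = 185.799.
G = 288.1·(134.12 − 60)^(-0.07551) = 288.1·74.12^(-0.07551) = 288.1·0.72244 = 208.135.
B = 255 by definition for t > 66.
Rounded: (186, 208, 255).
In hex: #BAD0FF.

#BAD0FF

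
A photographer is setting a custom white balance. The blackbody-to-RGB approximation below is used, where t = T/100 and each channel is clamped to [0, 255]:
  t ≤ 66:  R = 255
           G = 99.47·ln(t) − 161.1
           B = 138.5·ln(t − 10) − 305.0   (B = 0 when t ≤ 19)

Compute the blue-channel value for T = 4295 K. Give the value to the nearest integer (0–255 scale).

t = 4295/100 = 42.95; the t ≤ 66 branch applies.
B = 138.5·ln(42.95 − 10) − 305.0 = 138.5·ln 32.95 − 305.0 = 138.5·3.4950 − 305.0 = 179.056.
Rounded: 179.

179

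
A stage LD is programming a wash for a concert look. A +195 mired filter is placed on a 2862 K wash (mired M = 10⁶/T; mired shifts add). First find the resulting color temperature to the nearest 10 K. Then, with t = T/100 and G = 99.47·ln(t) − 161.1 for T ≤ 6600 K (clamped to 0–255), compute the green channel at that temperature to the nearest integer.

129

M_in = 10⁶/2862 = 349.41; M_out = 349.41 + (+195) = 544.41.
T_out = 10⁶/544.41 = 1836.9 K → 1840 K; t = 18.4.
G = 99.47·ln 18.4 − 161.1 = 99.47·2.9124 − 161.1 = 128.592.
Rounded: 129.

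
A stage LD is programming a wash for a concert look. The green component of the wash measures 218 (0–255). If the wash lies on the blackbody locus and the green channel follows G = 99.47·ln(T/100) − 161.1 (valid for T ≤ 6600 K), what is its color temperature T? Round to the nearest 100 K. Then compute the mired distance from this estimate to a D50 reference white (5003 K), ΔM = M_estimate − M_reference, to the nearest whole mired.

+22 mireds

ln t = (218 + 161.1) / 99.47 = 3.8112.
t = e^3.8112 = 45.205.
T = 100·t = 4520 K → 4500 K to the nearest 100 K.
M_estimate = 10⁶/4500 = 222.22; M_reference = 10⁶/5003 = 199.88.
ΔM = 222.22 − 199.88 = 22.34 → +22 mireds.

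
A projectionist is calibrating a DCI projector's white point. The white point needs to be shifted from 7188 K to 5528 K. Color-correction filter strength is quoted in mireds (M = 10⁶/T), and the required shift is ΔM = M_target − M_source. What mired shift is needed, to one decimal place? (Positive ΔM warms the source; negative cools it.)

+41.8 mireds

M_source = 10⁶/7188 = 139.121; M_target = 10⁶/5528 = 180.897.
ΔM = 180.897 − 139.121 = 41.776 → +41.8 mireds, a warming shift.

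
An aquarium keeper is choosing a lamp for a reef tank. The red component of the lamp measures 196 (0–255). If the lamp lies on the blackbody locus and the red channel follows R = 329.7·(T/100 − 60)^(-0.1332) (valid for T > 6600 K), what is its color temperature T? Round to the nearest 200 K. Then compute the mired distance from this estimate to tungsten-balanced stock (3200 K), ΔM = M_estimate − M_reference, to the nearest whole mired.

(t − 60)^(-0.1332) = 196/329.7 = 0.59448.
t − 60 = 0.59448^(1/-0.1332) = 0.59448^(-7.508) = 49.621, so t = 109.621.
T = 100·t = 10962 K → 11000 K to the nearest 200 K.
M_estimate = 10⁶/11000 = 90.91; M_reference = 10⁶/3200 = 312.50.
ΔM = 90.91 − 312.50 = -221.59 → -222 mireds.

-222 mireds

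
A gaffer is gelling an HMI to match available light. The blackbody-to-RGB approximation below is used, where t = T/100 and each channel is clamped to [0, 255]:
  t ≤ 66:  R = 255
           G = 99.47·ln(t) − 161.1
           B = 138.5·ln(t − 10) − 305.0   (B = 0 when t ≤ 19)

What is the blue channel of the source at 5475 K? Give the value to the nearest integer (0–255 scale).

t = 5475/100 = 54.75; the t ≤ 66 branch applies.
B = 138.5·ln(54.75 − 10) − 305.0 = 138.5·ln 44.75 − 305.0 = 138.5·3.8011 − 305.0 = 221.451.
Rounded: 221.

221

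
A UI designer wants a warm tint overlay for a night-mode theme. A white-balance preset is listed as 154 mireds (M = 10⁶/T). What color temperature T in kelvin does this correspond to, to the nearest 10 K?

6490 K

T = 10⁶ / 154 = 6493.51 K → 6490 K.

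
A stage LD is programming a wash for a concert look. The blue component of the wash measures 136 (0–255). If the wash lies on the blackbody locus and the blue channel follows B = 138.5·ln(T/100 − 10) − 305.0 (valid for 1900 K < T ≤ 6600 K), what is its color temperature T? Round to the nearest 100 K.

3400 K

ln(t − 10) = (136 + 305.0) / 138.5 = 3.1841.
t − 10 = e^3.1841 = 24.146, so t = 34.146.
T = 100·t = 3415 K → 3400 K to the nearest 100 K.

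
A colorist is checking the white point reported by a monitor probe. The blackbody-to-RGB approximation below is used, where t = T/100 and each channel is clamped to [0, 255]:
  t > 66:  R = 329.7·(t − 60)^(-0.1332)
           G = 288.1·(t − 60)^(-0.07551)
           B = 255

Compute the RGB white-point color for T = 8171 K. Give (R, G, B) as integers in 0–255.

(219, 228, 255)

t = 8171/100 = 81.71; the t > 66 branch applies.
R = 329.7·(81.71 − 60)^(-0.1332) = 329.7·21.71^(-0.1332) = 329.7·0.66368 = 218.814.
G = 288.1·(81.71 − 60)^(-0.07551) = 288.1·21.71^(-0.07551) = 288.1·0.79263 = 228.356.
B = 255 by definition for t > 66.
Rounded: (219, 228, 255).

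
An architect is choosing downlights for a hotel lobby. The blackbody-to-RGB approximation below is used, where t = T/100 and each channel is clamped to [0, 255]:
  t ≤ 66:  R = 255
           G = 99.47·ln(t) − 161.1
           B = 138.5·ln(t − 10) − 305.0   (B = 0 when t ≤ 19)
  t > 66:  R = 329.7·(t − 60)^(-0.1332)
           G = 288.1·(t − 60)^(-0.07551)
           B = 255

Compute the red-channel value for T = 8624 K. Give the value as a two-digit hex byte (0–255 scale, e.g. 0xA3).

0xD5

t = 8624/100 = 86.24; the t > 66 branch applies.
R = 329.7·(86.24 − 60)^(-0.1332) = 329.7·26.24^(-0.1332) = 329.7·0.64713 = 213.360.
Rounded: 213; in hex, 0xD5.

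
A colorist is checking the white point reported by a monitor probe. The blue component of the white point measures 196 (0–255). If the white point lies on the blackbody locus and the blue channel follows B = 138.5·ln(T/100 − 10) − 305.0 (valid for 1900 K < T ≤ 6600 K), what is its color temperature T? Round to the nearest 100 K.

4700 K

ln(t − 10) = (196 + 305.0) / 138.5 = 3.6173.
t − 10 = e^3.6173 = 37.238, so t = 47.238.
T = 100·t = 4724 K → 4700 K to the nearest 100 K.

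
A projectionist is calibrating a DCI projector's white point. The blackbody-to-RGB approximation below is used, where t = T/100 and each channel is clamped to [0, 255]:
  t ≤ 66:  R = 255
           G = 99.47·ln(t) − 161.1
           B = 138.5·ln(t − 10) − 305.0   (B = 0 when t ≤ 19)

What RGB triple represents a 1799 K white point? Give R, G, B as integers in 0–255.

R=255, G=126, B=0

t = 1799/100 = 17.99; the t ≤ 66 branch applies.
R = 255 by definition for t ≤ 66.
G = 99.47·ln 17.99 − 161.1 = 99.47·2.8898 − 161.1 = 126.350.
t = 17.99 ≤ 19, so B = 0.
Rounded: (255, 126, 0).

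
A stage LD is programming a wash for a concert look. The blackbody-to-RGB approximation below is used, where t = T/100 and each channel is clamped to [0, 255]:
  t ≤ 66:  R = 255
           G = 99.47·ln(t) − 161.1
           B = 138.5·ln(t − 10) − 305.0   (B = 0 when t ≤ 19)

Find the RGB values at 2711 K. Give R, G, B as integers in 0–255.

R=255, G=167, B=88

t = 2711/100 = 27.11; the t ≤ 66 branch applies.
R = 255 by definition for t ≤ 66.
G = 99.47·ln 27.11 − 161.1 = 99.47·3.2999 − 161.1 = 167.141.
B = 138.5·ln(27.11 − 10) − 305.0 = 138.5·ln 17.11 − 305.0 = 138.5·2.8397 − 305.0 = 88.293.
Rounded: (255, 167, 88).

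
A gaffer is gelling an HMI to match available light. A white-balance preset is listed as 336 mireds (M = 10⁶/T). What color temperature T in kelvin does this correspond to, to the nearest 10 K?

2980 K

T = 10⁶ / 336 = 2976.19 K → 2980 K.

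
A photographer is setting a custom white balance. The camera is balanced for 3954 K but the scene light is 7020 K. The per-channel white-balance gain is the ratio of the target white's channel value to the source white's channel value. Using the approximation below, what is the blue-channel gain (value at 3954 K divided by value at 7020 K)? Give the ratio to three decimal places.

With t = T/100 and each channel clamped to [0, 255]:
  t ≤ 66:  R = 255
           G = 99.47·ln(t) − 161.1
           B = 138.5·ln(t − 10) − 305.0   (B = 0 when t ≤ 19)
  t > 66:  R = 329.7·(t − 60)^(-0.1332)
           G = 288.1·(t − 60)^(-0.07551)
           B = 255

0.643

At 7020 K (t = 70.2):
  B = 255 by definition for t > 66.
At 3954 K (t = 39.54):
  B = 138.5·ln(39.54 − 10) − 305.0 = 138.5·ln 29.54 − 305.0 = 138.5·3.3857 − 305.0 = 163.926.
Gain = 163.926 / 255.000 = 0.6428 → 0.643.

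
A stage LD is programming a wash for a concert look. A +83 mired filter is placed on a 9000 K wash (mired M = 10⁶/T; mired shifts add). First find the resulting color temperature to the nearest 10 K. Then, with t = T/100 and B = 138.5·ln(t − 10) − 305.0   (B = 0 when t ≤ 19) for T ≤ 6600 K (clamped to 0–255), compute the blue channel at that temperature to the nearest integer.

211

M_in = 10⁶/9000 = 111.11; M_out = 111.11 + (+83) = 194.11.
T_out = 10⁶/194.11 = 5151.7 K → 5150 K; t = 51.5.
B = 138.5·ln(51.5 − 10) − 305.0 = 138.5·ln 41.5 − 305.0 = 138.5·3.7257 − 305.0 = 211.009.
Rounded: 211.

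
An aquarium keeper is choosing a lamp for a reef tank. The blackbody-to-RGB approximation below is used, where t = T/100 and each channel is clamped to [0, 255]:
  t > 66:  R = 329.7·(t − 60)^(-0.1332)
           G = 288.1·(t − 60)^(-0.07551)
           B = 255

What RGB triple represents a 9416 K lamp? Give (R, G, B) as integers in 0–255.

(206, 221, 255)

t = 9416/100 = 94.16; the t > 66 branch applies.
R = 329.7·(94.16 − 60)^(-0.1332) = 329.7·34.16^(-0.1332) = 329.7·0.62479 = 205.994.
G = 288.1·(94.16 − 60)^(-0.07551) = 288.1·34.16^(-0.07551) = 288.1·0.76596 = 220.672.
B = 255 by definition for t > 66.
Rounded: (206, 221, 255).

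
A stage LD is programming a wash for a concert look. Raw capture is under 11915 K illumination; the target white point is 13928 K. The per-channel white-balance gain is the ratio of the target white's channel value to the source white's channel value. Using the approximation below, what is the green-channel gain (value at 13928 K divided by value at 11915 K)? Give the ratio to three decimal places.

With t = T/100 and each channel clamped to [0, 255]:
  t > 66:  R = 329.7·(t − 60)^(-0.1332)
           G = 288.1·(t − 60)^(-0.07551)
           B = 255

0.978

At 11915 K (t = 119.15):
  G = 288.1·(119.15 − 60)^(-0.07551) = 288.1·59.15^(-0.07551) = 288.1·0.73485 = 211.711.
At 13928 K (t = 139.28):
  G = 288.1·(139.28 − 60)^(-0.07551) = 288.1·79.28^(-0.07551) = 288.1·0.71878 = 207.080.
Gain = 207.080 / 211.711 = 0.9781 → 0.978.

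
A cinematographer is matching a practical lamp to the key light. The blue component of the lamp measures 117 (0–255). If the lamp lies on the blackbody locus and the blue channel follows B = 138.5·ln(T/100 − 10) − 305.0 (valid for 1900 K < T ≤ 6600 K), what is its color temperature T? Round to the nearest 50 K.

3100 K

ln(t − 10) = (117 + 305.0) / 138.5 = 3.0469.
t − 10 = e^3.0469 = 21.051, so t = 31.051.
T = 100·t = 3105 K → 3100 K to the nearest 50 K.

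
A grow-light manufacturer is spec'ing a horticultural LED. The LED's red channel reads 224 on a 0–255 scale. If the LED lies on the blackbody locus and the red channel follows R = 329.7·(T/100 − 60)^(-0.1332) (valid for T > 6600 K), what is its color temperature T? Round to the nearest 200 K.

7800 K

(t − 60)^(-0.1332) = 224/329.7 = 0.67941.
t − 60 = 0.67941^(1/-0.1332) = 0.67941^(-7.508) = 18.209, so t = 78.209.
T = 100·t = 7821 K → 7800 K to the nearest 200 K.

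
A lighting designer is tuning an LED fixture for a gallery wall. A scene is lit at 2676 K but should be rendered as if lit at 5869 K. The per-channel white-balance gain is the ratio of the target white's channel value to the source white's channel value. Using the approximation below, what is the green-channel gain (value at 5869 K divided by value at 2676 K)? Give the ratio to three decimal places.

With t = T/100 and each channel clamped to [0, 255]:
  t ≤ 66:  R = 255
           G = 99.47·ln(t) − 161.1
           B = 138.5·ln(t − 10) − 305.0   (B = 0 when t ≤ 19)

1.471

At 2676 K (t = 26.76):
  G = 99.47·ln 26.76 − 161.1 = 99.47·3.2869 − 161.1 = 165.849.
At 5869 K (t = 58.69):
  G = 99.47·ln 58.69 − 161.1 = 99.47·4.0723 − 161.1 = 243.969.
Gain = 243.969 / 165.849 = 1.4710 → 1.471.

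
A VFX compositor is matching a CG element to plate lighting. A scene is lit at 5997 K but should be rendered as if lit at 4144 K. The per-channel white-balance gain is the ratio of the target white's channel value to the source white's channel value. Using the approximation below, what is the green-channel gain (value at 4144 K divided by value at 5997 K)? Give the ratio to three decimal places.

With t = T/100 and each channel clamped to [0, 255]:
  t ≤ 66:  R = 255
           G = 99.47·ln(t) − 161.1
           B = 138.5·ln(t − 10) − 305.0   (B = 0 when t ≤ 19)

At 5997 K (t = 59.97):
  G = 99.47·ln 59.97 − 161.1 = 99.47·4.0938 − 161.1 = 246.115.
At 4144 K (t = 41.44):
  G = 99.47·ln 41.44 − 161.1 = 99.47·3.7242 − 161.1 = 209.351.
Gain = 209.351 / 246.115 = 0.8506 → 0.851.

0.851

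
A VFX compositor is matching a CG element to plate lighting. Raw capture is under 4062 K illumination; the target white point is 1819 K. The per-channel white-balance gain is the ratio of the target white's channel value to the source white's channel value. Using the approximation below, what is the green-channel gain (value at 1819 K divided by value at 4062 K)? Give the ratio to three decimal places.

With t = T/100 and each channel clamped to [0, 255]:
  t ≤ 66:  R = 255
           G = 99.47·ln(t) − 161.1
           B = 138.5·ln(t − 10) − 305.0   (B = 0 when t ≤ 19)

0.615

At 4062 K (t = 40.62):
  G = 99.47·ln 40.62 − 161.1 = 99.47·3.7043 − 161.1 = 207.363.
At 1819 K (t = 18.19):
  G = 99.47·ln 18.19 − 161.1 = 99.47·2.9009 − 161.1 = 127.450.
Gain = 127.450 / 207.363 = 0.6146 → 0.615.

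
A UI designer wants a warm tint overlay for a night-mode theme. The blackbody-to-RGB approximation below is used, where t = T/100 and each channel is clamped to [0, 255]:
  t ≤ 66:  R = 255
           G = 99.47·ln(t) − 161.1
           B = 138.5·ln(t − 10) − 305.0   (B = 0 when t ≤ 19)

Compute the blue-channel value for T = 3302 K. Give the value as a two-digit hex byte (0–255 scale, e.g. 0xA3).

t = 3302/100 = 33.02; the t ≤ 66 branch applies.
B = 138.5·ln(33.02 − 10) − 305.0 = 138.5·ln 23.02 − 305.0 = 138.5·3.1364 − 305.0 = 129.386.
Rounded: 129; in hex, 0x81.

0x81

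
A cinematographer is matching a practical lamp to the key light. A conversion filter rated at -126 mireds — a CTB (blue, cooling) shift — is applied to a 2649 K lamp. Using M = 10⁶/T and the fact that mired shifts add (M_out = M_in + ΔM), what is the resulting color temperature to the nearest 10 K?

3980 K

M_in = 10⁶/2649 = 377.50 mireds.
M_out = 377.50 + (-126) = 251.50 mireds.
T_out = 10⁶/251.50 = 3976.1 K → 3980 K.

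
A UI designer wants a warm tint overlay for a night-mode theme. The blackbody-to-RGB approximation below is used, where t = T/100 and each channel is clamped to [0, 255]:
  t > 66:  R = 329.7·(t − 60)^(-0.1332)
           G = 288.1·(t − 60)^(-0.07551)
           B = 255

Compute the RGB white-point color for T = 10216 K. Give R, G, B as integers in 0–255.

t = 10216/100 = 102.16; the t > 66 branch applies.
R = 329.7·(102.16 − 60)^(-0.1332) = 329.7·42.16^(-0.1332) = 329.7·0.60752 = 200.301.
G = 288.1·(102.16 − 60)^(-0.07551) = 288.1·42.16^(-0.07551) = 288.1·0.75388 = 217.194.
B = 255 by definition for t > 66.
Rounded: (200, 217, 255).

R=200, G=217, B=255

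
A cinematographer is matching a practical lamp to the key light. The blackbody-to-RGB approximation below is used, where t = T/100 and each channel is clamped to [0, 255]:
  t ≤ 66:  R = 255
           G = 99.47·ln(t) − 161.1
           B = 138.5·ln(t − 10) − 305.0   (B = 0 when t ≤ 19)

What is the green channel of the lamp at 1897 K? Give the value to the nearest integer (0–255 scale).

132

t = 1897/100 = 18.97; the t ≤ 66 branch applies.
G = 99.47·ln 18.97 − 161.1 = 99.47·2.9429 − 161.1 = 131.626.
Rounded: 132.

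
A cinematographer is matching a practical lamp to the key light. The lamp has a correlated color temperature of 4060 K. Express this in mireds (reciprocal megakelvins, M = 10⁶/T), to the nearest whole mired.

246 mireds

M = 10⁶ / 4060 = 246.305 → 246 mireds.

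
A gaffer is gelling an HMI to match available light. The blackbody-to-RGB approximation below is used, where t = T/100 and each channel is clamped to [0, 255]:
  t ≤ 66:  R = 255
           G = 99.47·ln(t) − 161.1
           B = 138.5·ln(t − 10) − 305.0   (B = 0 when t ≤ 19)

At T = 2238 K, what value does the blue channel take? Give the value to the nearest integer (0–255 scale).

t = 2238/100 = 22.38; the t ≤ 66 branch applies.
B = 138.5·ln(22.38 − 10) − 305.0 = 138.5·ln 12.38 − 305.0 = 138.5·2.5161 − 305.0 = 43.477.
Rounded: 43.

43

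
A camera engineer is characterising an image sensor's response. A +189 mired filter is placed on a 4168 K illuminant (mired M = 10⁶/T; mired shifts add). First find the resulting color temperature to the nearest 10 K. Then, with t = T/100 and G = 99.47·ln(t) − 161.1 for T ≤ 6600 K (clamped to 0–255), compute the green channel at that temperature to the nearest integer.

M_in = 10⁶/4168 = 239.92; M_out = 239.92 + (+189) = 428.92.
T_out = 10⁶/428.92 = 2331.4 K → 2330 K; t = 23.3.
G = 99.47·ln 23.3 − 161.1 = 99.47·3.1485 − 161.1 = 152.077.
Rounded: 152.

152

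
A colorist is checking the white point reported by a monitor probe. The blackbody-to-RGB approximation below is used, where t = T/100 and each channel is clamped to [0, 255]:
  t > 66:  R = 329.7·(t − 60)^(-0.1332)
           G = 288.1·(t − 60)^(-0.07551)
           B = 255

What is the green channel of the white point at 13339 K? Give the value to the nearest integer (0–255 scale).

208

t = 13339/100 = 133.39; the t > 66 branch applies.
G = 288.1·(133.39 − 60)^(-0.07551) = 288.1·73.39^(-0.07551) = 288.1·0.72298 = 208.290.
Rounded: 208.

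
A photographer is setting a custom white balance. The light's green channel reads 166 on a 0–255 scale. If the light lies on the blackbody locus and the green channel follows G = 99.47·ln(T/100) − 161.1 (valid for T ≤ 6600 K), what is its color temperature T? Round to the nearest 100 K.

ln t = (166 + 161.1) / 99.47 = 3.2884.
t = e^3.2884 = 26.801.
T = 100·t = 2680 K → 2700 K to the nearest 100 K.

2700 K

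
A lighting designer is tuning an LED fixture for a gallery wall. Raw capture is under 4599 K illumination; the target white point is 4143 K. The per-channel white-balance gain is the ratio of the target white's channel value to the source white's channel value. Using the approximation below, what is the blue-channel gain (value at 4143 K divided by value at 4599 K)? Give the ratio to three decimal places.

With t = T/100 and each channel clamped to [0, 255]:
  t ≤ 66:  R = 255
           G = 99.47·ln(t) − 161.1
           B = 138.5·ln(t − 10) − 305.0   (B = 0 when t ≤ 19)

At 4599 K (t = 45.99):
  B = 138.5·ln(45.99 − 10) − 305.0 = 138.5·ln 35.99 − 305.0 = 138.5·3.5832 − 305.0 = 191.279.
At 4143 K (t = 41.43):
  B = 138.5·ln(41.43 − 10) − 305.0 = 138.5·ln 31.43 − 305.0 = 138.5·3.4478 − 305.0 = 172.515.
Gain = 172.515 / 191.279 = 0.9019 → 0.902.

0.902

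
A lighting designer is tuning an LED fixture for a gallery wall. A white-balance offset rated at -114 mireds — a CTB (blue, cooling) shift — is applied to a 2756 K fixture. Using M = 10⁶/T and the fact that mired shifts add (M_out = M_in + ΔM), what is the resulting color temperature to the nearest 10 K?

4020 K

M_in = 10⁶/2756 = 362.84 mireds.
M_out = 362.84 + (-114) = 248.84 mireds.
T_out = 10⁶/248.84 = 4018.6 K → 4020 K.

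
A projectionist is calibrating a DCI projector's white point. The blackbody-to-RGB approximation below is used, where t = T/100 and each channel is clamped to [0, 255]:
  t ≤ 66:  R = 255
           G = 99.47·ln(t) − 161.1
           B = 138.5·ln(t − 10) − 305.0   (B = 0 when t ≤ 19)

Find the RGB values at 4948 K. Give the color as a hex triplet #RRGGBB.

#FFE3CC

t = 4948/100 = 49.48; the t ≤ 66 branch applies.
R = 255 by definition for t ≤ 66.
G = 99.47·ln 49.48 − 161.1 = 99.47·3.9016 − 161.1 = 226.989.
B = 138.5·ln(49.48 − 10) − 305.0 = 138.5·ln 39.48 − 305.0 = 138.5·3.6758 − 305.0 = 204.097.
Rounded: (255, 227, 204).
In hex: #FFE3CC.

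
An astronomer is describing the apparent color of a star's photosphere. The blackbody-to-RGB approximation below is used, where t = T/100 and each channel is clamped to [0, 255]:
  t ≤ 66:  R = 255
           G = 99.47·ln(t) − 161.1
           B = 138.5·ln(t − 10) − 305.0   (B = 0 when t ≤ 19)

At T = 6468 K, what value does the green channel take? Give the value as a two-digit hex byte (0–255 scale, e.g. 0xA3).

t = 6468/100 = 64.68; the t ≤ 66 branch applies.
G = 99.47·ln 64.68 − 161.1 = 99.47·4.1695 − 161.1 = 253.635.
Rounded: 254; in hex, 0xFE.

0xFE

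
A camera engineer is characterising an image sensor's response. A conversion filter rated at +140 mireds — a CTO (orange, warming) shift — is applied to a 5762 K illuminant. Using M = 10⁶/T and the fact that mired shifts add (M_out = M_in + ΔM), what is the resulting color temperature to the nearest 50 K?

M_in = 10⁶/5762 = 173.55 mireds.
M_out = 173.55 + (+140) = 313.55 mireds.
T_out = 10⁶/313.55 = 3189.3 K → 3200 K.

3200 K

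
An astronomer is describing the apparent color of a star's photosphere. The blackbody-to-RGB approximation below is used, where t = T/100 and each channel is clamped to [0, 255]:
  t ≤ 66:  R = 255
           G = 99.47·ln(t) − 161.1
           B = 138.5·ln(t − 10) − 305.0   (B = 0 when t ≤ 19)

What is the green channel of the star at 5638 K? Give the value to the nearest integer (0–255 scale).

240

t = 5638/100 = 56.38; the t ≤ 66 branch applies.
G = 99.47·ln 56.38 − 161.1 = 99.47·4.0321 − 161.1 = 239.974.
Rounded: 240.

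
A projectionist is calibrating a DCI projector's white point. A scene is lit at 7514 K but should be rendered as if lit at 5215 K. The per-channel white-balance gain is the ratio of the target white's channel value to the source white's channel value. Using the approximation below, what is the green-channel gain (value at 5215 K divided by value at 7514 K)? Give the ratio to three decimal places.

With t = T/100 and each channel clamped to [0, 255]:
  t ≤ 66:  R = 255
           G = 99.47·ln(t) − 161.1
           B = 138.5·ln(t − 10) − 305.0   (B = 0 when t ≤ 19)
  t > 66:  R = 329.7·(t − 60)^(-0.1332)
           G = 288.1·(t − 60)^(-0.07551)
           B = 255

At 7514 K (t = 75.14):
  G = 288.1·(75.14 − 60)^(-0.07551) = 288.1·15.14^(-0.07551) = 288.1·0.81450 = 234.656.
At 5215 K (t = 52.15):
  G = 99.47·ln 52.15 − 161.1 = 99.47·3.9541 − 161.1 = 232.217.
Gain = 232.217 / 234.656 = 0.9896 → 0.990.

0.990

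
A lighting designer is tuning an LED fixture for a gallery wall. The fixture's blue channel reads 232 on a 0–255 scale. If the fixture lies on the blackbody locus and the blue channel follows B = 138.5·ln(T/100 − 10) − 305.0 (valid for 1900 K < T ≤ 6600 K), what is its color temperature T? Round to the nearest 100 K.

5800 K

ln(t − 10) = (232 + 305.0) / 138.5 = 3.8773.
t − 10 = e^3.8773 = 48.292, so t = 58.292.
T = 100·t = 5829 K → 5800 K to the nearest 100 K.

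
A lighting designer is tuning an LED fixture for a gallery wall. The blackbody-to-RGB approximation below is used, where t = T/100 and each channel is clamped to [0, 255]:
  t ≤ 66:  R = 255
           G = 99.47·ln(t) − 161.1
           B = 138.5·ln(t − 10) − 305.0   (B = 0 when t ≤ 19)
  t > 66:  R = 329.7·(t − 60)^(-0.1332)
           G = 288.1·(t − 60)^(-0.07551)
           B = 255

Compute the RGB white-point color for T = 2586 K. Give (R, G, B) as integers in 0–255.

(255, 162, 78)

t = 2586/100 = 25.86; the t ≤ 66 branch applies.
R = 255 by definition for t ≤ 66.
G = 99.47·ln 25.86 − 161.1 = 99.47·3.2527 − 161.1 = 162.446.
B = 138.5·ln(25.86 − 10) − 305.0 = 138.5·ln 15.86 − 305.0 = 138.5·2.7638 − 305.0 = 77.786.
Rounded: (255, 162, 78).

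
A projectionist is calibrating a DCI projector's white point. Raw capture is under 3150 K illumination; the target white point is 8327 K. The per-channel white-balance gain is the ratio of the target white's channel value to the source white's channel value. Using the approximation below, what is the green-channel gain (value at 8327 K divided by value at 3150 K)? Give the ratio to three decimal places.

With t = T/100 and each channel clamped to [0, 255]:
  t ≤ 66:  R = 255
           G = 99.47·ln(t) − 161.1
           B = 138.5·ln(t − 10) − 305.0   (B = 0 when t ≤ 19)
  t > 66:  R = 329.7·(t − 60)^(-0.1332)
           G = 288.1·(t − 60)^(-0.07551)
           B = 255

1.248

At 3150 K (t = 31.5):
  G = 99.47·ln 31.5 − 161.1 = 99.47·3.4500 − 161.1 = 182.070.
At 8327 K (t = 83.27):
  G = 288.1·(83.27 − 60)^(-0.07551) = 288.1·23.27^(-0.07551) = 288.1·0.78848 = 227.162.
Gain = 227.162 / 182.070 = 1.2477 → 1.248.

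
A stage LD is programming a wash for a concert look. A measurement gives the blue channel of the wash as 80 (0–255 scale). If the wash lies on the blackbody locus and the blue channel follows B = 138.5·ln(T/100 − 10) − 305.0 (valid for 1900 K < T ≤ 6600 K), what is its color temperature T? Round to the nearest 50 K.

2600 K

ln(t − 10) = (80 + 305.0) / 138.5 = 2.7798.
t − 10 = e^2.7798 = 16.116, so t = 26.116.
T = 100·t = 2612 K → 2600 K to the nearest 50 K.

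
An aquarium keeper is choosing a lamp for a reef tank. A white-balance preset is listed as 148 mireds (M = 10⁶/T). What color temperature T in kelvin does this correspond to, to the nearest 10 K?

T = 10⁶ / 148 = 6756.76 K → 6760 K.

6760 K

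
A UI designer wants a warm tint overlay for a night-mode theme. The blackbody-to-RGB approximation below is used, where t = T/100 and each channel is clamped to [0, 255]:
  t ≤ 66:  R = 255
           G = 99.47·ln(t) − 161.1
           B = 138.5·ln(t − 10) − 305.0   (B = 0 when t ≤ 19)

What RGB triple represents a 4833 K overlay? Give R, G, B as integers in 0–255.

R=255, G=225, B=200

t = 4833/100 = 48.33; the t ≤ 66 branch applies.
R = 255 by definition for t ≤ 66.
G = 99.47·ln 48.33 − 161.1 = 99.47·3.8781 − 161.1 = 224.650.
B = 138.5·ln(48.33 − 10) − 305.0 = 138.5·ln 38.33 − 305.0 = 138.5·3.6462 − 305.0 = 200.003.
Rounded: (255, 225, 200).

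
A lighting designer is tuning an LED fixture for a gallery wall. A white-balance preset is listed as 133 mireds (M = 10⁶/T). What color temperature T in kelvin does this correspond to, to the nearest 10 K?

T = 10⁶ / 133 = 7518.80 K → 7520 K.

7520 K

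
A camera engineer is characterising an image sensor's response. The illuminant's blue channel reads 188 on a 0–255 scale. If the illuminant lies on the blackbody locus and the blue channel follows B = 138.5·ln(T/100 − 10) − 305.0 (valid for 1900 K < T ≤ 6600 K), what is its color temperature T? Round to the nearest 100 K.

ln(t − 10) = (188 + 305.0) / 138.5 = 3.5596.
t − 10 = e^3.5596 = 35.148, so t = 45.148.
T = 100·t = 4515 K → 4500 K to the nearest 100 K.

4500 K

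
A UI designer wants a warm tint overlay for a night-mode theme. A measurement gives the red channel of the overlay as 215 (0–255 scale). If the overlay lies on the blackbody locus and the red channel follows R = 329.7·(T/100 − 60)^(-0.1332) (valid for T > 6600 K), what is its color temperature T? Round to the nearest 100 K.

8500 K

(t − 60)^(-0.1332) = 215/329.7 = 0.65211.
t − 60 = 0.65211^(1/-0.1332) = 0.65211^(-7.508) = 24.774, so t = 84.774.
T = 100·t = 8477 K → 8500 K to the nearest 100 K.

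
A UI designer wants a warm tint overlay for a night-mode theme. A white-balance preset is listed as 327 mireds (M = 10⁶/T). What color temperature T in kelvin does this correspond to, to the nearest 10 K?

T = 10⁶ / 327 = 3058.10 K → 3060 K.

3060 K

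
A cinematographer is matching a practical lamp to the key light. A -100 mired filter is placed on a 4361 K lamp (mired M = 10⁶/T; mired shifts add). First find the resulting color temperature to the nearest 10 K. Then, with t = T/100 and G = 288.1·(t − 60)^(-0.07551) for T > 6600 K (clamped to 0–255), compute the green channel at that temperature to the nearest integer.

M_in = 10⁶/4361 = 229.31; M_out = 229.31 + (-100) = 129.31.
T_out = 10⁶/129.31 = 7733.6 K → 7730 K; t = 77.3.
G = 288.1·(77.3 − 60)^(-0.07551) = 288.1·17.3^(-0.07551) = 288.1·0.80633 = 232.305.
Rounded: 232.

232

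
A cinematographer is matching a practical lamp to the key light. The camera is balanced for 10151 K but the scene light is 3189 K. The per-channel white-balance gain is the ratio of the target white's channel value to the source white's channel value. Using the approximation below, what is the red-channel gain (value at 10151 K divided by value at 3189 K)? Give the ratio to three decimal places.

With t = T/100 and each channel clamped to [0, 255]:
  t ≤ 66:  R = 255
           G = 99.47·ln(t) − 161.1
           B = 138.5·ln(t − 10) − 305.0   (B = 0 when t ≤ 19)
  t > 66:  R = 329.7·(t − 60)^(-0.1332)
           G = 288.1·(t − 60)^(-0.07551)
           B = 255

0.787

At 3189 K (t = 31.89):
  R = 255 by definition for t ≤ 66.
At 10151 K (t = 101.51):
  R = 329.7·(101.51 − 60)^(-0.1332) = 329.7·41.51^(-0.1332) = 329.7·0.60878 = 200.716.
Gain = 200.716 / 255.000 = 0.7871 → 0.787.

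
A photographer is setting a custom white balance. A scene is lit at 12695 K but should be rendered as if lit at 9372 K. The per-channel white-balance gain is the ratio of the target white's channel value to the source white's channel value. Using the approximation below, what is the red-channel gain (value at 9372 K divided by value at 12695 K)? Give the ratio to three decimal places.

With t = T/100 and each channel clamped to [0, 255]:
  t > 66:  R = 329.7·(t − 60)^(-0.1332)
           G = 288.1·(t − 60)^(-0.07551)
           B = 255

1.096

At 12695 K (t = 126.95):
  R = 329.7·(126.95 − 60)^(-0.1332) = 329.7·66.95^(-0.1332) = 329.7·0.57123 = 188.334.
At 9372 K (t = 93.72):
  R = 329.7·(93.72 − 60)^(-0.1332) = 329.7·33.72^(-0.1332) = 329.7·0.62587 = 206.350.
Gain = 206.350 / 188.334 = 1.0957 → 1.096.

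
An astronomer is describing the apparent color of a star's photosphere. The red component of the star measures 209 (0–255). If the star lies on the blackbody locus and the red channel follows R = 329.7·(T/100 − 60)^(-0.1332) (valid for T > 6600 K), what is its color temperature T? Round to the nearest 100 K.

(t − 60)^(-0.1332) = 209/329.7 = 0.63391.
t − 60 = 0.63391^(1/-0.1332) = 0.63391^(-7.508) = 30.639, so t = 90.639.
T = 100·t = 9064 K → 9100 K to the nearest 100 K.

9100 K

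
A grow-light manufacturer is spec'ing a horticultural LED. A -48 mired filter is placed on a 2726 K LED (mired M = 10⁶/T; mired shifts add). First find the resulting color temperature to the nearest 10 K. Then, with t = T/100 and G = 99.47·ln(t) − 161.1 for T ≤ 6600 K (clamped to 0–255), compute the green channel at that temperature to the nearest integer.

M_in = 10⁶/2726 = 366.84; M_out = 366.84 + (-48) = 318.84.
T_out = 10⁶/318.84 = 3136.4 K → 3140 K; t = 31.4.
G = 99.47·ln 31.4 − 161.1 = 99.47·3.4468 − 161.1 = 181.754.
Rounded: 182.

182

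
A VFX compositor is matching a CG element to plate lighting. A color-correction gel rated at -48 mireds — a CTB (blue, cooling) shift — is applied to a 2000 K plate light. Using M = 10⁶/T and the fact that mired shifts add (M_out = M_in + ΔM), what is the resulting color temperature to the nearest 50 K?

M_in = 10⁶/2000 = 500.00 mireds.
M_out = 500.00 + (-48) = 452.00 mireds.
T_out = 10⁶/452.00 = 2212.4 K → 2200 K.

2200 K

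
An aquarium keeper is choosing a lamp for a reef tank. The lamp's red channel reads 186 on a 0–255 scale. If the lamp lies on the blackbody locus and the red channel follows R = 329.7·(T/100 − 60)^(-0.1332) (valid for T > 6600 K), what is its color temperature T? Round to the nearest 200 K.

13400 K

(t − 60)^(-0.1332) = 186/329.7 = 0.56415.
t − 60 = 0.56415^(1/-0.1332) = 0.56415^(-7.508) = 73.521, so t = 133.521.
T = 100·t = 13352 K → 13400 K to the nearest 200 K.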